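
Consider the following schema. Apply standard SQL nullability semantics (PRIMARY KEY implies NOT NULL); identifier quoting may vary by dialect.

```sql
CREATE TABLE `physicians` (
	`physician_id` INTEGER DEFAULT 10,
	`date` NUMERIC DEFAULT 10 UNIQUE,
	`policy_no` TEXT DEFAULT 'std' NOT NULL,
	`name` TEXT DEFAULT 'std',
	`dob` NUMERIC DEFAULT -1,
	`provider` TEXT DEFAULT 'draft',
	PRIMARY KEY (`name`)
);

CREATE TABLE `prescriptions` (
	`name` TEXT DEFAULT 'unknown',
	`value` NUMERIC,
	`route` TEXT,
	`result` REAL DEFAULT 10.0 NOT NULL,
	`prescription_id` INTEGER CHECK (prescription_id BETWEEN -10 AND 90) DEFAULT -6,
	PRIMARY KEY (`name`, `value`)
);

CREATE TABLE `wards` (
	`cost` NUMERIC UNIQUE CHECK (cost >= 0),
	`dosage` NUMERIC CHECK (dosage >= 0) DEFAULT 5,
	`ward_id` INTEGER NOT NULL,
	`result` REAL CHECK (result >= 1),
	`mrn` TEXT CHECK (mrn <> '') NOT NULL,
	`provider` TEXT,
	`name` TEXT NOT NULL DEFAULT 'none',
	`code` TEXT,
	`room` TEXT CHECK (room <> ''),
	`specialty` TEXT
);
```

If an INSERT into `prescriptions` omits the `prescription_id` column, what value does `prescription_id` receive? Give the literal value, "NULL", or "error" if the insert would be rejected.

prescription_id has an explicit DEFAULT -6.
When the column is omitted from an INSERT, that default is used.

-6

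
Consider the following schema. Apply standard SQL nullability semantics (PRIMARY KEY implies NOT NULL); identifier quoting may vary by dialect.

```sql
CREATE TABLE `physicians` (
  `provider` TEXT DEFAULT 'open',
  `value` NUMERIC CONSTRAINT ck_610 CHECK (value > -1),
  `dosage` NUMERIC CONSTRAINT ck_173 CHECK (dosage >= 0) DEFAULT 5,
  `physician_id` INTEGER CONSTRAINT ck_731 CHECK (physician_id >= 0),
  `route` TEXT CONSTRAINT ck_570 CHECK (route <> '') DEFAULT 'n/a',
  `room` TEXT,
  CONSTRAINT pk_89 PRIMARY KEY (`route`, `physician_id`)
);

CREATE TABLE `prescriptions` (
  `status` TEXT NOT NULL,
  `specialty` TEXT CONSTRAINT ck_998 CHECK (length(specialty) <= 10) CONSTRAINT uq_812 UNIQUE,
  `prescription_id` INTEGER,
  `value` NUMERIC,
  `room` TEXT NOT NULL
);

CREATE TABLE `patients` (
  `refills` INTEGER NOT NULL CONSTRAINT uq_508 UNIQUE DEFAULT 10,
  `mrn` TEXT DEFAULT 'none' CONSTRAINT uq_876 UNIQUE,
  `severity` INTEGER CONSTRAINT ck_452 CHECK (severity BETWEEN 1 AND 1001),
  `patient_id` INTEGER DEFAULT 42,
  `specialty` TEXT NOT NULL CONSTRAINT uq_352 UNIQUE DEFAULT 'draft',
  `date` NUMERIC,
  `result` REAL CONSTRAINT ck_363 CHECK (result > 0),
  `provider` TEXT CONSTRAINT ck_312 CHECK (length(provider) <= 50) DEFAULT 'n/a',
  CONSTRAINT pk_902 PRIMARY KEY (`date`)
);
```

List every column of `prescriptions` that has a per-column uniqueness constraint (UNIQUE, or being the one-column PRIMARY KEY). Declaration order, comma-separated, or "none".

- status: no UNIQUE or single-column PK constraint.
- specialty: declared UNIQUE → unique.
- prescription_id: no UNIQUE or single-column PK constraint.
- value: no UNIQUE or single-column PK constraint.
- room: no UNIQUE or single-column PK constraint.

specialty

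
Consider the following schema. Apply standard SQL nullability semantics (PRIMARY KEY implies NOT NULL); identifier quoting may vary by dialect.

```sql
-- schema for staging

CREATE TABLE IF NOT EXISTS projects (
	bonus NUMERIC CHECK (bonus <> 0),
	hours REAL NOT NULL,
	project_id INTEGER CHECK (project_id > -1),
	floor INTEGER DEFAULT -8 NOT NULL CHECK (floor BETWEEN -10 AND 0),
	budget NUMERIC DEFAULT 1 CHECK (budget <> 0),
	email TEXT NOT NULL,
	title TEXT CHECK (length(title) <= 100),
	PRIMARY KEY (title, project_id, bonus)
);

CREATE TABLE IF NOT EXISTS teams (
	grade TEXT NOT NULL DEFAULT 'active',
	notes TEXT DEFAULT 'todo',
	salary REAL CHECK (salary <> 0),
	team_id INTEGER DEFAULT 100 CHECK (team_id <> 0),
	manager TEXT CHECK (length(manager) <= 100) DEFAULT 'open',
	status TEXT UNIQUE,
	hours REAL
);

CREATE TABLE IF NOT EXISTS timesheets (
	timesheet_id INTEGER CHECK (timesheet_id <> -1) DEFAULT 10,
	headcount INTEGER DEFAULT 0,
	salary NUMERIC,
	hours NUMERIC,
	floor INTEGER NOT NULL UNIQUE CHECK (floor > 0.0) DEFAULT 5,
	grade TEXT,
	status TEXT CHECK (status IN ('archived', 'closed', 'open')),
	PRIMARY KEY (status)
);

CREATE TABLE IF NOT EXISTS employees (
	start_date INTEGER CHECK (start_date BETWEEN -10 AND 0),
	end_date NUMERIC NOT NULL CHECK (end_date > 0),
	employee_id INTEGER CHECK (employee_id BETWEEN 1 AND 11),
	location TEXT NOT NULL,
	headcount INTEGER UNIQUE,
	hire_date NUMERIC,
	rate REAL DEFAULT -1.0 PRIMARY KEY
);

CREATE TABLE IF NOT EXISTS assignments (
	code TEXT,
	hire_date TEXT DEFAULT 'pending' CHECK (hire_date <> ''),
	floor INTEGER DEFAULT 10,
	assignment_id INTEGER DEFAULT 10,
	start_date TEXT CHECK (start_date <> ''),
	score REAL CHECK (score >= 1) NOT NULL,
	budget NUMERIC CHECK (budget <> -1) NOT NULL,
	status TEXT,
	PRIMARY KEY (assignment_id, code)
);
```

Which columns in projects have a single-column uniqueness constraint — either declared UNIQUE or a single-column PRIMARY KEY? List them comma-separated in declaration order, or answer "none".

- bonus: part of a composite PRIMARY KEY — only the tuple is unique, not this column on its own.
- hours: no UNIQUE or single-column PK constraint.
- project_id: part of a composite PRIMARY KEY — only the tuple is unique, not this column on its own.
- floor: no UNIQUE or single-column PK constraint.
- budget: no UNIQUE or single-column PK constraint.
- email: no UNIQUE or single-column PK constraint.
- title: part of a composite PRIMARY KEY — only the tuple is unique, not this column on its own.

none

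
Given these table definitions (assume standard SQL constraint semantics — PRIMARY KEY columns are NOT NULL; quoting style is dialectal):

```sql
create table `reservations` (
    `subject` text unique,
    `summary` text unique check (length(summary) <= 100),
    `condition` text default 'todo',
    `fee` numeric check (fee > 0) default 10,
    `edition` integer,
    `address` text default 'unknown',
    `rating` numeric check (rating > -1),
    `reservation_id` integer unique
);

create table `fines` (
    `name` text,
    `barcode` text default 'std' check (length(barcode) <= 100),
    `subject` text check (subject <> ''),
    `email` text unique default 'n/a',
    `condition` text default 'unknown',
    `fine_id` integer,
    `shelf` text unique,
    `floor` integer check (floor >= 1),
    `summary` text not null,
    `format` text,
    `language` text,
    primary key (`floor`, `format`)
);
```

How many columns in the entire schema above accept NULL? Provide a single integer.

16

reservations: 8 nullable (subject, summary, condition, fee, edition, address, rating, reservation_id — PK none and explicit NOT NULL columns excluded).
fines: 8 nullable (name, barcode, subject, email, condition, fine_id, shelf, language — PK (floor, format) and explicit NOT NULL columns excluded).
Total: 8 + 8 = 16.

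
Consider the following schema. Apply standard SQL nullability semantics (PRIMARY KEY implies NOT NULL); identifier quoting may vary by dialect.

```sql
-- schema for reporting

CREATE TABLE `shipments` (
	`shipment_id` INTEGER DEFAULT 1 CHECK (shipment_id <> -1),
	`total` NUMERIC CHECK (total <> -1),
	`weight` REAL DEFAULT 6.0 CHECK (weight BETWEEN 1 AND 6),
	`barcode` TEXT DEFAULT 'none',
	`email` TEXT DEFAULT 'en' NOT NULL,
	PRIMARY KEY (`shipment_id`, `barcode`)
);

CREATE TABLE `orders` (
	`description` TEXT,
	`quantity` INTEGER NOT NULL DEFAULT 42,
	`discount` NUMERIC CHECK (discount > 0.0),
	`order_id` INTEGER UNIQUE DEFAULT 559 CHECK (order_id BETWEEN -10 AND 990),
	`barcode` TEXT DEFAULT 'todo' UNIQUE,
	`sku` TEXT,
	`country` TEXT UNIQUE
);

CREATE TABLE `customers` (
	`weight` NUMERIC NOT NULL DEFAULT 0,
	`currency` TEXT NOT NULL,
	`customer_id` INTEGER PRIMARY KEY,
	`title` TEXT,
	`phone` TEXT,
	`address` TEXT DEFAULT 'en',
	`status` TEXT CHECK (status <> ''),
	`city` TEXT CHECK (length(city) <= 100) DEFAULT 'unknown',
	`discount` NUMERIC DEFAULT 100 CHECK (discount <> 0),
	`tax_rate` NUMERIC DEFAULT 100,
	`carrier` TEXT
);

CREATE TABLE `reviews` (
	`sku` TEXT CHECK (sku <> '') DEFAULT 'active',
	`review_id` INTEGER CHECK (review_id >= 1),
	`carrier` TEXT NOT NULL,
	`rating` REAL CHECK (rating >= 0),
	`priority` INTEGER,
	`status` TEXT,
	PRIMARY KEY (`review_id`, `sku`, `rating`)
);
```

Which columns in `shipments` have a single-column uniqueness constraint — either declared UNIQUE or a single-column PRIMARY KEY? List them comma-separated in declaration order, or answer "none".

- shipment_id: part of a composite PRIMARY KEY — only the tuple is unique, not this column on its own.
- total: no UNIQUE or single-column PK constraint.
- weight: no UNIQUE or single-column PK constraint.
- barcode: part of a composite PRIMARY KEY — only the tuple is unique, not this column on its own.
- email: no UNIQUE or single-column PK constraint.

none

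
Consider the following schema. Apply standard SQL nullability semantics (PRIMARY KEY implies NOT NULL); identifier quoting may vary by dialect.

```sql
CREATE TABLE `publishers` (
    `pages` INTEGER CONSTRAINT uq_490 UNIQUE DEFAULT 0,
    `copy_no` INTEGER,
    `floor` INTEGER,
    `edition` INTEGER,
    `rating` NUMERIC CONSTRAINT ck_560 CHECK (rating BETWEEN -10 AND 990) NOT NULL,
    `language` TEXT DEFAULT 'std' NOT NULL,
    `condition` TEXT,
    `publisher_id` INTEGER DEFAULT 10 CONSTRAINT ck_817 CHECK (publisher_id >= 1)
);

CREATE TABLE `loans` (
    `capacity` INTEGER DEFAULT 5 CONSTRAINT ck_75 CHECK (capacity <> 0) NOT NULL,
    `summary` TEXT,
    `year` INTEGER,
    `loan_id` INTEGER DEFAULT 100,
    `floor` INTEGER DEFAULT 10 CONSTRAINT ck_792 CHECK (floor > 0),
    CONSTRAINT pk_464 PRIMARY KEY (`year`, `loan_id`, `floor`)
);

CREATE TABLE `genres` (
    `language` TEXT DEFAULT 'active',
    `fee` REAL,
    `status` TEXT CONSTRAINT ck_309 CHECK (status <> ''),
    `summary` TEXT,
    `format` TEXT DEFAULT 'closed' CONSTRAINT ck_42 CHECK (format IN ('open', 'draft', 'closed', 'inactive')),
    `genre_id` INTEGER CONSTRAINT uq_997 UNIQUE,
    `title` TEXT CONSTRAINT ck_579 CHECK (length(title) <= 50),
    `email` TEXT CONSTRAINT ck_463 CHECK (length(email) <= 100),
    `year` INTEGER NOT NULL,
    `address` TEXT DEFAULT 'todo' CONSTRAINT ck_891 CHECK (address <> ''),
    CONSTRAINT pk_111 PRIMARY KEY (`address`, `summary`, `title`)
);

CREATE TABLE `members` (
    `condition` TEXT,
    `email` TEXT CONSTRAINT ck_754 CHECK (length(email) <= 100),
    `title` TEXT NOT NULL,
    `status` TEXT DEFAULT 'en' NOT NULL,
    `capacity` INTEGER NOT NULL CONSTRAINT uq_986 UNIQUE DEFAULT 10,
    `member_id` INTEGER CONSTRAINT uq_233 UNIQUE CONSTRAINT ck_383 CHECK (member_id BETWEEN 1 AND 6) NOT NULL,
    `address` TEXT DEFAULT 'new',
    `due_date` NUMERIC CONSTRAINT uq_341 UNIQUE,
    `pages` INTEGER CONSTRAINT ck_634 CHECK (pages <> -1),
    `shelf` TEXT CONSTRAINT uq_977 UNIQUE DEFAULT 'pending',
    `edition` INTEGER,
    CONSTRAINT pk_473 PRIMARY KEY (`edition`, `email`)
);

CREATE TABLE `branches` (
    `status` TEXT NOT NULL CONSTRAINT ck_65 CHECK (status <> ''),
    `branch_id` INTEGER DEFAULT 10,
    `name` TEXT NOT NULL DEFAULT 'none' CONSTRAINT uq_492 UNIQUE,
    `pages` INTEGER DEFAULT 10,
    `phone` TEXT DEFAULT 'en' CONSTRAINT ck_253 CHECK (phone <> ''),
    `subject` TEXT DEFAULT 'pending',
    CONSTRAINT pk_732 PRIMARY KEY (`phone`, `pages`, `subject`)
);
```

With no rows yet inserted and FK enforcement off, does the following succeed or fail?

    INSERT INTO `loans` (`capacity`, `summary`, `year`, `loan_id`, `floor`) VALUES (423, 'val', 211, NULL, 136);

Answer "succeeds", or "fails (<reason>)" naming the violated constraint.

loan_id is explicitly set to NULL, but loan_id is part of the PRIMARY KEY (implied NOT NULL).

fails (NOT NULL on loan_id)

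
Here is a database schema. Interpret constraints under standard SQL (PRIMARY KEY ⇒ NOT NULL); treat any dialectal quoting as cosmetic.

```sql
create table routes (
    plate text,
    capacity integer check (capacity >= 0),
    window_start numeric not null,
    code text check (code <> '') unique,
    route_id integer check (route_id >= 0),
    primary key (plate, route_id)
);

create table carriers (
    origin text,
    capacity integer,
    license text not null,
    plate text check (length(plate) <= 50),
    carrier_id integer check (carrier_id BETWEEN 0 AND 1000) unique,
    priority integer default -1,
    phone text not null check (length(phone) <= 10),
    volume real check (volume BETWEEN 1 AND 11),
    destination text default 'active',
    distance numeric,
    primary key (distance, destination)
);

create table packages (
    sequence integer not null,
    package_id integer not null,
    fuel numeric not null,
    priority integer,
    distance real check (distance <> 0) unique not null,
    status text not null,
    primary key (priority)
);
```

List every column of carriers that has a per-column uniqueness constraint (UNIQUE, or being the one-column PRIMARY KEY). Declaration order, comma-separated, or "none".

- origin: no UNIQUE or single-column PK constraint.
- capacity: no UNIQUE or single-column PK constraint.
- license: no UNIQUE or single-column PK constraint.
- plate: no UNIQUE or single-column PK constraint.
- carrier_id: declared UNIQUE → unique.
- priority: no UNIQUE or single-column PK constraint.
- phone: no UNIQUE or single-column PK constraint.
- volume: no UNIQUE or single-column PK constraint.
- destination: part of a composite PRIMARY KEY — only the tuple is unique, not this column on its own.
- distance: part of a composite PRIMARY KEY — only the tuple is unique, not this column on its own.

carrier_id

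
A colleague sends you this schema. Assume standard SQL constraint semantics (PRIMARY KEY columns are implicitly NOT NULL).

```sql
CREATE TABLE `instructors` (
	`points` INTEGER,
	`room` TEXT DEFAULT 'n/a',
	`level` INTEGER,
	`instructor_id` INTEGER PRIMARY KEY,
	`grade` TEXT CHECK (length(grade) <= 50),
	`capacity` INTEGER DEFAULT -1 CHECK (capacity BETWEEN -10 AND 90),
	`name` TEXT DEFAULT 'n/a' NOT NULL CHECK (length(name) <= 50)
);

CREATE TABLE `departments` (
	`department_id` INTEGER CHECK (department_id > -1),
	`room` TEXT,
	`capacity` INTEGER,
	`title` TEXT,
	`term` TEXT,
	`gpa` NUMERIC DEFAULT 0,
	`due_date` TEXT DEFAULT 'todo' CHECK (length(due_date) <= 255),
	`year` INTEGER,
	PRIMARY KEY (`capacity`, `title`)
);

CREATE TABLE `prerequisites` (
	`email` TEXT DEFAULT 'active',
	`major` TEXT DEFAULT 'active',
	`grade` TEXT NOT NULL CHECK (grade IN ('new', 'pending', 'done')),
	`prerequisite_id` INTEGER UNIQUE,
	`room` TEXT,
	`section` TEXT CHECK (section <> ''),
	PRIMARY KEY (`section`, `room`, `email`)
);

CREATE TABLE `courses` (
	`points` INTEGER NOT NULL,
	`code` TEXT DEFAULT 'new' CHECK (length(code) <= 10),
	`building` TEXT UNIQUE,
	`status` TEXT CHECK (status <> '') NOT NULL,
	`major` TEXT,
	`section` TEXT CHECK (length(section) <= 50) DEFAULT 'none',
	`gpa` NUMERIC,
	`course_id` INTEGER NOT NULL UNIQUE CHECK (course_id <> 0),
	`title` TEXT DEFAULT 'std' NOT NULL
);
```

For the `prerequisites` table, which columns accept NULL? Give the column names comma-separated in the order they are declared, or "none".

major, prerequisite_id

- email: part of the PRIMARY KEY, which implies NOT NULL → not nullable.
- major: DEFAULT only fills an omitted column; an explicit NULL is still allowed → nullable.
- grade: declared NOT NULL → not nullable.
- prerequisite_id: UNIQUE does not imply NOT NULL → nullable.
- room: part of the PRIMARY KEY, which implies NOT NULL → not nullable.
- section: part of the PRIMARY KEY, which implies NOT NULL → not nullable.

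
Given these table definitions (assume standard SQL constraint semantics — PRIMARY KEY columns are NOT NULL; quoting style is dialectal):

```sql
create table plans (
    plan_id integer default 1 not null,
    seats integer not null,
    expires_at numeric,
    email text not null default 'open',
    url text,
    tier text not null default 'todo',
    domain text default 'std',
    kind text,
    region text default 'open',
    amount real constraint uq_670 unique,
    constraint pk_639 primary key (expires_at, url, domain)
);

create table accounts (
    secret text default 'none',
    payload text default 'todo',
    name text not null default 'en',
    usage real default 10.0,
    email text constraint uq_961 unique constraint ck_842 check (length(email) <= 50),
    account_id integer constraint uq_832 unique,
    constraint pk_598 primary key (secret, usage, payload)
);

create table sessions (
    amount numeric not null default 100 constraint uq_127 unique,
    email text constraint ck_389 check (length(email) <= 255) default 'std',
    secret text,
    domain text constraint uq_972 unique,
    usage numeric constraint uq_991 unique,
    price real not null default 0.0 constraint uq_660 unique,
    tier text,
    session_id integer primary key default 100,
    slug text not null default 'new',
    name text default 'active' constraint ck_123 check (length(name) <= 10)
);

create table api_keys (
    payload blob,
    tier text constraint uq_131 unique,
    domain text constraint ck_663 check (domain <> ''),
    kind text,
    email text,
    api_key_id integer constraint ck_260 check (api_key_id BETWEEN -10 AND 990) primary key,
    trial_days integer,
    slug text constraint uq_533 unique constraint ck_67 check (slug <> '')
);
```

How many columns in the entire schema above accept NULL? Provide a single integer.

18

plans: 3 nullable (kind, region, amount — PK (expires_at, url, domain) and explicit NOT NULL columns excluded).
accounts: 2 nullable (email, account_id — PK (secret, usage, payload) and explicit NOT NULL columns excluded).
sessions: 6 nullable (email, secret, domain, usage, tier, name — PK (session_id) and explicit NOT NULL columns excluded).
api_keys: 7 nullable (payload, tier, domain, kind, email, trial_days, slug — PK (api_key_id) and explicit NOT NULL columns excluded).
Total: 3 + 2 + 6 + 7 = 18.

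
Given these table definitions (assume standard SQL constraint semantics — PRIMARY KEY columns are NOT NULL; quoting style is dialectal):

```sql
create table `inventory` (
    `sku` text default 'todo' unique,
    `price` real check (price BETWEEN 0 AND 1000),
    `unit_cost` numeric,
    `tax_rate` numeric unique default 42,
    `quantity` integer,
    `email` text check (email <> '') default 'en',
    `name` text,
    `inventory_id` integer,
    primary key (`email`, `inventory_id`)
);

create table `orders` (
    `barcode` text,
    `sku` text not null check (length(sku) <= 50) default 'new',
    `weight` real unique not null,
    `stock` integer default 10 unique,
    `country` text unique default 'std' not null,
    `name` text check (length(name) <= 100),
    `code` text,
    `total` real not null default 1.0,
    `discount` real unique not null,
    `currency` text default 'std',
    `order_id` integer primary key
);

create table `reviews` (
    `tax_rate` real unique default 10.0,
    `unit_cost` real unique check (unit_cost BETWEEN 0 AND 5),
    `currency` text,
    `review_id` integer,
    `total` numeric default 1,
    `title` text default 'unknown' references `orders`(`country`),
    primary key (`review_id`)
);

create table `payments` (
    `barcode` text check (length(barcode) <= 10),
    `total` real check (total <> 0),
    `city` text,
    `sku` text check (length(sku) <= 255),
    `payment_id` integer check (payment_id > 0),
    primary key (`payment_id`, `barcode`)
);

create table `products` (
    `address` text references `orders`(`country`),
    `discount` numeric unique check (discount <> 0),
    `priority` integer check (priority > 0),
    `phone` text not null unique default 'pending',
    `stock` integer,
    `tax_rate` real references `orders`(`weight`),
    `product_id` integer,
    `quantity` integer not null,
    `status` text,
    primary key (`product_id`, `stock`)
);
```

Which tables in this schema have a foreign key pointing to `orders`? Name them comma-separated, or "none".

reviews, products

- reviews.title references orders(country).
- products.address references orders(country).
- products.tax_rate references orders(weight).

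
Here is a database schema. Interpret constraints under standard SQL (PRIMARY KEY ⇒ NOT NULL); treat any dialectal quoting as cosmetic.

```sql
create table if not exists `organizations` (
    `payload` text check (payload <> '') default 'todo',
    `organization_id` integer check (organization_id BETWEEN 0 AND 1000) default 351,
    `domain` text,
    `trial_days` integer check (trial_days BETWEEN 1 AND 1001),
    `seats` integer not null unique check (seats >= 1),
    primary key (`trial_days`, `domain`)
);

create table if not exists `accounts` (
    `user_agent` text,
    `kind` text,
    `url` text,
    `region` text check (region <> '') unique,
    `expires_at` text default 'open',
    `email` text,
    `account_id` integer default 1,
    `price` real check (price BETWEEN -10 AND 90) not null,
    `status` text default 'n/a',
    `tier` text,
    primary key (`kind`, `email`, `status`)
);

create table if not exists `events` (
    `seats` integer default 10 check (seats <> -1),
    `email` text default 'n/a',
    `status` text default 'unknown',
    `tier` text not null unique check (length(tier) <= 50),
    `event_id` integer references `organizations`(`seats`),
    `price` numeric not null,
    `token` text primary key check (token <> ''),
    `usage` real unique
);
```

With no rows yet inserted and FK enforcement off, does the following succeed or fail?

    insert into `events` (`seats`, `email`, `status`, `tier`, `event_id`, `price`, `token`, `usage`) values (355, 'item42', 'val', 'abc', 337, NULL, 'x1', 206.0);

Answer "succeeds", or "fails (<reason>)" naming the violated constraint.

fails (NOT NULL on price)

price is explicitly set to NULL, but price is declared NOT NULL.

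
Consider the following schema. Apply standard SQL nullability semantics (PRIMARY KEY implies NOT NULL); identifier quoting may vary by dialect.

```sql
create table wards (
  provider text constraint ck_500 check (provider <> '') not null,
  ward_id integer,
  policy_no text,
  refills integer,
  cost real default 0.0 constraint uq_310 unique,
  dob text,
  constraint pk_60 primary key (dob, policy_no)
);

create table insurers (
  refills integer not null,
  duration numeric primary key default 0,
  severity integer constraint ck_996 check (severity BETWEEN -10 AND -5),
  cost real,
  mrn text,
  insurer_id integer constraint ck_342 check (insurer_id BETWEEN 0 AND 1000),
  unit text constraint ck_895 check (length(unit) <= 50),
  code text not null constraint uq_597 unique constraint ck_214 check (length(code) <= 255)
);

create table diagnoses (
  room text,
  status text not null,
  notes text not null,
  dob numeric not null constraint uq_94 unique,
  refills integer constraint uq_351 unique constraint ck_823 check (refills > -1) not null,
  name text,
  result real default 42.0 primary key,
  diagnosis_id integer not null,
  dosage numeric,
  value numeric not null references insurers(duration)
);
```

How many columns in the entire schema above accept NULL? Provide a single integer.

wards: 3 nullable (ward_id, refills, cost — PK (dob, policy_no) and explicit NOT NULL columns excluded).
insurers: 5 nullable (severity, cost, mrn, insurer_id, unit — PK (duration) and explicit NOT NULL columns excluded).
diagnoses: 3 nullable (room, name, dosage — PK (result) and explicit NOT NULL columns excluded).
Total: 3 + 5 + 3 = 11.

11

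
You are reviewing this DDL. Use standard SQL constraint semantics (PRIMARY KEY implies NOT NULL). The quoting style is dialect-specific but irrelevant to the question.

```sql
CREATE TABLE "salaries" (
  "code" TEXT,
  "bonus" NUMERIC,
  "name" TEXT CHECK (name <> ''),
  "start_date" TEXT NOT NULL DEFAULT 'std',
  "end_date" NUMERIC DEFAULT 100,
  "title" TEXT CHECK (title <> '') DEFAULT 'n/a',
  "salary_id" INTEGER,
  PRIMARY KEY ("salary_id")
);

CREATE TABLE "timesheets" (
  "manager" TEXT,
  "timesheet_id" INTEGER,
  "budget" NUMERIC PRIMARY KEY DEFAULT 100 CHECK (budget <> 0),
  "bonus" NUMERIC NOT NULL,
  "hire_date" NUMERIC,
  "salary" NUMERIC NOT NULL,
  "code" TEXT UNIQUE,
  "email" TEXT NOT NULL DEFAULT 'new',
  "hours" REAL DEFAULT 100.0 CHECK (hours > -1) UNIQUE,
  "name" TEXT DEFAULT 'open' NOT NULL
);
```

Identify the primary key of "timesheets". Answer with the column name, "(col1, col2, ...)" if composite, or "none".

budget

budget is declared PRIMARY KEY inline on the column.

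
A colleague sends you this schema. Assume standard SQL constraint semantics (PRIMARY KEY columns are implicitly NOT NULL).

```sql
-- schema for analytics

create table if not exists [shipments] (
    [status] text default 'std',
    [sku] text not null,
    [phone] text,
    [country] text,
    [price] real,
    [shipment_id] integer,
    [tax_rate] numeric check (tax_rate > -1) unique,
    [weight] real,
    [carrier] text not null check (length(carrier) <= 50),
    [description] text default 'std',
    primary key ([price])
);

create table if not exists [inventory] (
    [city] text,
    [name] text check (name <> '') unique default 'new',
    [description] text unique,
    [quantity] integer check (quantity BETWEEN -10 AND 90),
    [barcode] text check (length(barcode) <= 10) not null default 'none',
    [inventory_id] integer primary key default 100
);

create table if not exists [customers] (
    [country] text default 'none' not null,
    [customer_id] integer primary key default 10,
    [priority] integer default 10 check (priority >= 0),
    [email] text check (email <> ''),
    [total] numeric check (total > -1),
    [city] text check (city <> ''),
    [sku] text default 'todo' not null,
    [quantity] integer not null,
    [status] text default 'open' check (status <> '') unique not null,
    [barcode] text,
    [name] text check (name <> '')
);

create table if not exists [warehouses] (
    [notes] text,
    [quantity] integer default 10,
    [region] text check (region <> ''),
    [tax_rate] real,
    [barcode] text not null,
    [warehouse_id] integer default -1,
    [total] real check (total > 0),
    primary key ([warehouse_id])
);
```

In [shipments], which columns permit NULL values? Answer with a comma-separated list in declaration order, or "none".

status, phone, country, shipment_id, tax_rate, weight, description

- status: DEFAULT only fills an omitted column; an explicit NULL is still allowed → nullable.
- sku: declared NOT NULL → not nullable.
- phone: no NOT NULL constraint applies → nullable.
- country: no NOT NULL constraint applies → nullable.
- price: part of the PRIMARY KEY, which implies NOT NULL → not nullable.
- shipment_id: no NOT NULL constraint applies → nullable.
- tax_rate: CHECK does not forbid NULL (a CHECK constraint passes when its expression is NULL) → nullable.
- weight: no NOT NULL constraint applies → nullable.
- carrier: declared NOT NULL → not nullable.
- description: DEFAULT only fills an omitted column; an explicit NULL is still allowed → nullable.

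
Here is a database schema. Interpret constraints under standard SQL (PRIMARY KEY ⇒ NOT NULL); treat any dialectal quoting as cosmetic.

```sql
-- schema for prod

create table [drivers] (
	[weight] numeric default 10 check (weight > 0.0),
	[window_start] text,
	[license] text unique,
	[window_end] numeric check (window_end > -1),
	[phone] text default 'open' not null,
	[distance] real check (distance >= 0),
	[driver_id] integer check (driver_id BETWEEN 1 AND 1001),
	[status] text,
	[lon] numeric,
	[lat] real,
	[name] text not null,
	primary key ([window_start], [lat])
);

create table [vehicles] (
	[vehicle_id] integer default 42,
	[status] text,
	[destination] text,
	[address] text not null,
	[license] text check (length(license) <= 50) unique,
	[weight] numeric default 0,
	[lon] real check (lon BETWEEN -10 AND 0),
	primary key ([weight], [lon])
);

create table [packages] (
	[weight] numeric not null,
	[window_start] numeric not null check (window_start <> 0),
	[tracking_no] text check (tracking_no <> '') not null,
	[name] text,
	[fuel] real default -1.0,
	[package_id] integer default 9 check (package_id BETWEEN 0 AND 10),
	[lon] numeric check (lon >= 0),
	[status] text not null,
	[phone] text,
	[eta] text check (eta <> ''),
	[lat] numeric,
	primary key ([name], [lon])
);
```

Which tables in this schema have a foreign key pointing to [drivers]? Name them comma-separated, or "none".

No REFERENCES clause anywhere in the schema names drivers.

none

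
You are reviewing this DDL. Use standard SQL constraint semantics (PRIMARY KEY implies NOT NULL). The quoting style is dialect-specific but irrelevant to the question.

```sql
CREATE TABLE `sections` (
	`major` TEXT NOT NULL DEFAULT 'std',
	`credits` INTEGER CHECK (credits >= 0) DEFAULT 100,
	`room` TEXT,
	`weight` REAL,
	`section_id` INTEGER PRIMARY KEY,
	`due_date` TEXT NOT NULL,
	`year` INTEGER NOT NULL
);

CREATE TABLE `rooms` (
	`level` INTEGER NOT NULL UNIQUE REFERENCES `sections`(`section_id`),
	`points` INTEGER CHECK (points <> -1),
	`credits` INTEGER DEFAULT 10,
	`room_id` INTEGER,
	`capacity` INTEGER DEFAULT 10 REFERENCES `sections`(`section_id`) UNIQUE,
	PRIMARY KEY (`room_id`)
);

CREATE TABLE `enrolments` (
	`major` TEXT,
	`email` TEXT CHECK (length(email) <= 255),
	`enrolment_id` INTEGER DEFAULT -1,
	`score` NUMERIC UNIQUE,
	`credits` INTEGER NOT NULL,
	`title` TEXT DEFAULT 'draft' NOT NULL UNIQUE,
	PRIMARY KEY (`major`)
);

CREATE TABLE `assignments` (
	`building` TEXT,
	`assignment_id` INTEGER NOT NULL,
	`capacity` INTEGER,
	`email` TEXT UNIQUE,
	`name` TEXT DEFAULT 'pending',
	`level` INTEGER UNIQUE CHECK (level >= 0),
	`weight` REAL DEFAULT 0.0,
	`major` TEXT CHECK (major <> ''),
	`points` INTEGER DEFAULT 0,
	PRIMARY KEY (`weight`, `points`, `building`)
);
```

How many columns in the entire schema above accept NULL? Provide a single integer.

sections: 3 nullable (credits, room, weight — PK (section_id) and explicit NOT NULL columns excluded).
rooms: 3 nullable (points, credits, capacity — PK (room_id) and explicit NOT NULL columns excluded).
enrolments: 3 nullable (email, enrolment_id, score — PK (major) and explicit NOT NULL columns excluded).
assignments: 5 nullable (capacity, email, name, level, major — PK (weight, points, building) and explicit NOT NULL columns excluded).
Total: 3 + 3 + 3 + 5 = 14.

14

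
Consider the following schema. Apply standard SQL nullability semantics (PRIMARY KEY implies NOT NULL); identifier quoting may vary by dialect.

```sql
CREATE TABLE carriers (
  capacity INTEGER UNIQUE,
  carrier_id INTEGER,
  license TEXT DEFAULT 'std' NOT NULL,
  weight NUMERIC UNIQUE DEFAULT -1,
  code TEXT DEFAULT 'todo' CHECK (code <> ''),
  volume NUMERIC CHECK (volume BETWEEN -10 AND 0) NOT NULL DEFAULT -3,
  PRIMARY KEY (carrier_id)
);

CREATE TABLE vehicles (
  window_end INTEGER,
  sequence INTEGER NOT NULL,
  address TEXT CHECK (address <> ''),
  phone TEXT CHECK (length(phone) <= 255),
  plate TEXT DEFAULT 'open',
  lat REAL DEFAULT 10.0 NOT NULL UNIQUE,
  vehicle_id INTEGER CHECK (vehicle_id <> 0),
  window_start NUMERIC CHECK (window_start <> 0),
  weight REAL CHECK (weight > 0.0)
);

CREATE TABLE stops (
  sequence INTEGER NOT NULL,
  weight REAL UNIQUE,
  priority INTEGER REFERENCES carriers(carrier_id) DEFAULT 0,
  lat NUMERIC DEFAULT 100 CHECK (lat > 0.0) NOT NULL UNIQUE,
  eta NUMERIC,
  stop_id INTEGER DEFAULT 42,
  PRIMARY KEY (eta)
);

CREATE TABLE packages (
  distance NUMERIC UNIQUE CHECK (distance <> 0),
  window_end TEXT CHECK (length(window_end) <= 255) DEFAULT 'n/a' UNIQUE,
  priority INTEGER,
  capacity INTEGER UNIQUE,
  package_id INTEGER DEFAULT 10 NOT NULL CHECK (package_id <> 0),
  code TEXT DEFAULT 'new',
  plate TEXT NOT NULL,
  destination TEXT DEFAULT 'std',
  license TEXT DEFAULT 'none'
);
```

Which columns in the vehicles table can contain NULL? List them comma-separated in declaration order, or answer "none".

- window_end: no NOT NULL constraint applies → nullable.
- sequence: declared NOT NULL → not nullable.
- address: CHECK does not forbid NULL (a CHECK constraint passes when its expression is NULL) → nullable.
- phone: CHECK does not forbid NULL (a CHECK constraint passes when its expression is NULL) → nullable.
- plate: DEFAULT only fills an omitted column; an explicit NULL is still allowed → nullable.
- lat: declared NOT NULL → not nullable.
- vehicle_id: CHECK does not forbid NULL (a CHECK constraint passes when its expression is NULL) → nullable.
- window_start: CHECK does not forbid NULL (a CHECK constraint passes when its expression is NULL) → nullable.
- weight: CHECK does not forbid NULL (a CHECK constraint passes when its expression is NULL) → nullable.

window_end, address, phone, plate, vehicle_id, window_start, weight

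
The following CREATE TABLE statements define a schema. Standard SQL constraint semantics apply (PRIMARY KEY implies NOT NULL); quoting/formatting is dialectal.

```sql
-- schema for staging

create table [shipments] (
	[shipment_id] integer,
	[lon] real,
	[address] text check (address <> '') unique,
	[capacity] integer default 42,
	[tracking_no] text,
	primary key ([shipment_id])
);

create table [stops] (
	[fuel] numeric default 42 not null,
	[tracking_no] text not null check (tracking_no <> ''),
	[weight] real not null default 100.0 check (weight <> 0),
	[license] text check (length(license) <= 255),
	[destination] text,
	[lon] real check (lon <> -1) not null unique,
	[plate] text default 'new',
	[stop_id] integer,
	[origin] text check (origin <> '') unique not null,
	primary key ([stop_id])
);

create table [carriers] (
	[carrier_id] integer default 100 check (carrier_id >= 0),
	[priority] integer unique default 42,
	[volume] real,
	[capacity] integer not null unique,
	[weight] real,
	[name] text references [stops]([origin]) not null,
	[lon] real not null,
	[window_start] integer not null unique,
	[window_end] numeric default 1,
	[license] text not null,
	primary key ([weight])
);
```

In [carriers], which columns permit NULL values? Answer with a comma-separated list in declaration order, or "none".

- carrier_id: CHECK does not forbid NULL (a CHECK constraint passes when its expression is NULL) → nullable.
- priority: UNIQUE does not imply NOT NULL → nullable.
- volume: no NOT NULL constraint applies → nullable.
- capacity: declared NOT NULL → not nullable.
- weight: part of the PRIMARY KEY, which implies NOT NULL → not nullable.
- name: declared NOT NULL → not nullable.
- lon: declared NOT NULL → not nullable.
- window_start: declared NOT NULL → not nullable.
- window_end: DEFAULT only fills an omitted column; an explicit NULL is still allowed → nullable.
- license: declared NOT NULL → not nullable.

carrier_id, priority, volume, window_end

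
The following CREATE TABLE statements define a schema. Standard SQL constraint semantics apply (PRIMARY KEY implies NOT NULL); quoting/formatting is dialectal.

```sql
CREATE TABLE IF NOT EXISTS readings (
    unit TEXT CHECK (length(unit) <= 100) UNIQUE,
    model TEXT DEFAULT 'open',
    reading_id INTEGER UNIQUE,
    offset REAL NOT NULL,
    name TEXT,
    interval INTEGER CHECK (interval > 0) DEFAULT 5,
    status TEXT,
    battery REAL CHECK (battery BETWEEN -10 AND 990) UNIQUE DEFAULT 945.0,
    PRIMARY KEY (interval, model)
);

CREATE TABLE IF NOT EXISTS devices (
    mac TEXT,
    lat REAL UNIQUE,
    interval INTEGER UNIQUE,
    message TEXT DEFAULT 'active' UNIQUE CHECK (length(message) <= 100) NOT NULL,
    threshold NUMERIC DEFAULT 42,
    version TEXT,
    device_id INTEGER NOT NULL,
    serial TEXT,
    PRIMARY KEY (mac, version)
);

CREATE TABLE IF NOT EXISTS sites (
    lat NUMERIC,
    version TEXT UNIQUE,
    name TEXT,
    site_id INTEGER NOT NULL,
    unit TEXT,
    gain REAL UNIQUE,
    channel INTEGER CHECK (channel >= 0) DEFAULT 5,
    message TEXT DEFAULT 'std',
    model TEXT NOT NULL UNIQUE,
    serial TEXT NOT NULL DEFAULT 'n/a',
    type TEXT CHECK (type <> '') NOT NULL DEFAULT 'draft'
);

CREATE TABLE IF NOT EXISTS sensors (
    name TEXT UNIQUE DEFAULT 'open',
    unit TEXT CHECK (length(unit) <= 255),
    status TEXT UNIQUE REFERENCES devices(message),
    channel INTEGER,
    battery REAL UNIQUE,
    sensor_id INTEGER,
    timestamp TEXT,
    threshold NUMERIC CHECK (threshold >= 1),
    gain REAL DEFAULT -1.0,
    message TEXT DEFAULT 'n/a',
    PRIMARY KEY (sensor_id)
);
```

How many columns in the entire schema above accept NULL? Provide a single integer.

25

readings: 5 nullable (unit, reading_id, name, status, battery — PK (interval, model) and explicit NOT NULL columns excluded).
devices: 4 nullable (lat, interval, threshold, serial — PK (mac, version) and explicit NOT NULL columns excluded).
sites: 7 nullable (lat, version, name, unit, gain, channel, message — PK none and explicit NOT NULL columns excluded).
sensors: 9 nullable (name, unit, status, channel, battery, timestamp, threshold, gain, message — PK (sensor_id) and explicit NOT NULL columns excluded).
Total: 5 + 4 + 7 + 9 = 25.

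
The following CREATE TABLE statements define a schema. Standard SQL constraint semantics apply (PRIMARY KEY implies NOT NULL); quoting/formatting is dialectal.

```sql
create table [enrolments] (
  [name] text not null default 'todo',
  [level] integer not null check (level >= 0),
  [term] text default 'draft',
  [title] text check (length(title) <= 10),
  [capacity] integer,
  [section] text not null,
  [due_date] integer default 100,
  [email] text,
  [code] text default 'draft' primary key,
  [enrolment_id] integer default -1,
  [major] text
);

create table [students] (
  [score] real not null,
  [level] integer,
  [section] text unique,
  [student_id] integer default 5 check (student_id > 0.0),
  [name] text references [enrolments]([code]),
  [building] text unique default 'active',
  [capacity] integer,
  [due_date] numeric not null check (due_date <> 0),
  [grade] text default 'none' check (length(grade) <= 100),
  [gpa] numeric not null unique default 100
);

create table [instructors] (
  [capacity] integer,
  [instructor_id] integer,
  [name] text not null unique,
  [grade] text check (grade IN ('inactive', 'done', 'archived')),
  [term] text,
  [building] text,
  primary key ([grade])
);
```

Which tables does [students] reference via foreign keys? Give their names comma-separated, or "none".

enrolments

- name REFERENCES enrolments(code).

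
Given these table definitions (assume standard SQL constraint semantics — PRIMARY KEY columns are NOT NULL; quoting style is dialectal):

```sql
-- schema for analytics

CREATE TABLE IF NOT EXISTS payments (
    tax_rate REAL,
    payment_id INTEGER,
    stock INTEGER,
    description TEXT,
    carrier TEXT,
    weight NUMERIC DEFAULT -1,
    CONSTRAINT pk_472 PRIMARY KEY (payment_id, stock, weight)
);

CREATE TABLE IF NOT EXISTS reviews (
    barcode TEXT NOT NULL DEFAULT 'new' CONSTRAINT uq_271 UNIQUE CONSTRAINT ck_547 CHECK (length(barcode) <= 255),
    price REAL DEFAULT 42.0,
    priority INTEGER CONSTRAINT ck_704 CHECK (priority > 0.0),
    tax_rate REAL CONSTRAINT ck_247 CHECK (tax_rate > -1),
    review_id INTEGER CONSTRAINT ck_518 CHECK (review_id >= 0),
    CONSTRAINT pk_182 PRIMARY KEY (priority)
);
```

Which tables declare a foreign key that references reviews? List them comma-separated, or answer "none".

No REFERENCES clause anywhere in the schema names reviews.

none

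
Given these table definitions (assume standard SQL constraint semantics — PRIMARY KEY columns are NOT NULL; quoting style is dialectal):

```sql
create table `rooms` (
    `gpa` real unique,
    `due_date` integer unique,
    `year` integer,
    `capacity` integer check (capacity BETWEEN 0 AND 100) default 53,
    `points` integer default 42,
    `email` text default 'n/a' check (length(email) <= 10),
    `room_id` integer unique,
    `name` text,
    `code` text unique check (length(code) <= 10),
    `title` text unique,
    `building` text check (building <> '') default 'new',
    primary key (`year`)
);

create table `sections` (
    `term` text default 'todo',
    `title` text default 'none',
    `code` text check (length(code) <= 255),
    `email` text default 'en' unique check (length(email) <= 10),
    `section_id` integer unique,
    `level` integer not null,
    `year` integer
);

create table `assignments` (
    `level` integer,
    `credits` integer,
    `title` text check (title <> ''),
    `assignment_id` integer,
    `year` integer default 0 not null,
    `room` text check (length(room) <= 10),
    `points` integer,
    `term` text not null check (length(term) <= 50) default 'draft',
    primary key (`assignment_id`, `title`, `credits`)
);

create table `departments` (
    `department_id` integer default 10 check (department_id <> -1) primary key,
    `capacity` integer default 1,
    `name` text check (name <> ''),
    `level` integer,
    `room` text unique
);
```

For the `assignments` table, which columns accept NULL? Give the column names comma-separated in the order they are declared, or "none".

- level: no NOT NULL constraint applies → nullable.
- credits: part of the PRIMARY KEY, which implies NOT NULL → not nullable.
- title: part of the PRIMARY KEY, which implies NOT NULL → not nullable.
- assignment_id: part of the PRIMARY KEY, which implies NOT NULL → not nullable.
- year: declared NOT NULL → not nullable.
- room: CHECK does not forbid NULL (a CHECK constraint passes when its expression is NULL) → nullable.
- points: no NOT NULL constraint applies → nullable.
- term: declared NOT NULL → not nullable.

level, room, points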